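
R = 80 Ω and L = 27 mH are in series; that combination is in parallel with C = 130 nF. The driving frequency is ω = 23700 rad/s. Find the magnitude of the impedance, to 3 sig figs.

643 Ω

X_L = ωL = 640 Ω
X_C = 1/(ωC) = 325 Ω
Branch 1 (R+jX_L): Z₁ = 80.0 + j640 Ω, |Z₁| = 645 Ω
Branch 2 (−jX_C): Z₂ = −j325 Ω
Parallel: Z = Z₁Z₂/(Z₁+Z₂), |Z| = 643 Ω, ∠Z = -82.9°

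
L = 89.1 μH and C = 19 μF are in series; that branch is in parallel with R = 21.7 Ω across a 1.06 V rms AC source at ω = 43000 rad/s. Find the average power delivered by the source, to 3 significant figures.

51.8 mW

X_L = ωL = 3.83 Ω
X_C = 1/(ωC) = 1.22 Ω
Branch 1: Z₁ = R = 21.7 Ω
Branch 2 (series LC): Z₂ = j(X_L − X_C) = j2.61 Ω
Parallel: Z = Z₁Z₂/(Z₁+Z₂), |Z| = 2.59 Ω, ∠Z = 83.1°
I = V/|Z| = 409 mA
P = VI cos φ = 1.06 × 0.409 × cos(83.1°) = 51.8 mW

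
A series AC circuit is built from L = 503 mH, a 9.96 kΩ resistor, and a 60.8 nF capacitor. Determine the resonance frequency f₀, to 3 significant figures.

910 Hz

ω₀ = 1/√(LC) = 1/√(0.503 × 6.08e-08) = 5718 rad/s
f₀ = ω₀/(2π) = 910 Hz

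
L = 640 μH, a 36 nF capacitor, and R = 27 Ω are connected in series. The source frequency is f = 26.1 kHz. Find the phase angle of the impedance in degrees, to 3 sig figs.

-67.3°

ω = 2πf = 164000 rad/s
X_L = ωL = 105 Ω
X_C = 1/(ωC) = 169 Ω
Net reactance X = X_L − X_C = -64.4 Ω
Z = 27.0 − j64.4 Ω
|Z| = √(27.0² + 64.4²) = 69.9 Ω
∠Z = arctan(-64.4/27.0) = -67.3°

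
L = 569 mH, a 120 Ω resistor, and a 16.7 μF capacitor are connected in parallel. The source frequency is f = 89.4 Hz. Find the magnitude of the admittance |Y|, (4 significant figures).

10.42 mS

ω = 2πf = 561.7 rad/s
X_L = ωL = 319.6 Ω
X_C = 1/(ωC) = 106.6 Ω
Parallel: admittances add. Y = 1/R + 1/(jωL) + jωC
Y = (0.008333 + j0.006252) S
|Y| = 0.01042 S → |Z| = 1/|Y| = 95.99 Ω, ∠Z = −∠Y = -36.88°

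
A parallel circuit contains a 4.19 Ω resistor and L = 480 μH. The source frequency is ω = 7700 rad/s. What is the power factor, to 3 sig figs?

X_L = ωL = 3.70 Ω
Parallel: admittances add. Y = 1/R + 1/(jωL)
Y = (0.239 − j0.271) S
|Y| = 0.361 S → |Z| = 1/|Y| = 2.77 Ω, ∠Z = −∠Y = 48.6°
cos φ = cos(48.6°) = 0.662

0.662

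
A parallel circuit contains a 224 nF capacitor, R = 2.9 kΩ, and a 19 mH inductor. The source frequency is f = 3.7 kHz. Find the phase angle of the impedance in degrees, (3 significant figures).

ω = 2πf = 23250 rad/s
X_L = ωL = 442 Ω
X_C = 1/(ωC) = 192 Ω
Parallel: admittances add. Y = 1/R + 1/(jωL) + jωC
Y = (0.000345 + j0.00294) S
|Y| = 0.00296 S → |Z| = 1/|Y| = 337 Ω, ∠Z = −∠Y = -83.3°

-83.3°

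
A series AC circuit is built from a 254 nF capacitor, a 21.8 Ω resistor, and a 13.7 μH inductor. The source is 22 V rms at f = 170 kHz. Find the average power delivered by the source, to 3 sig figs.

ω = 2πf = 1.068e+06 rad/s
X_L = ωL = 14.6 Ω
X_C = 1/(ωC) = 3.69 Ω
Net reactance X = X_L − X_C = 10.9 Ω
Z = 21.8 + j10.9 Ω
|Z| = √(21.8² + 10.9²) = 24.4 Ω
∠Z = arctan(10.9/21.8) = 26.7°
I = V/|Z| = 902 mA
P = VI cos φ = 22 × 0.902 × cos(26.7°) = 17.7 W

17.7 W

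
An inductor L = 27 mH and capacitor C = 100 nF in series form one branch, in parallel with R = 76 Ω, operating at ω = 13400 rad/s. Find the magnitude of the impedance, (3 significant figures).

X_L = ωL = 362 Ω
X_C = 1/(ωC) = 746 Ω
Branch 1: Z₁ = R = 76.0 Ω
Branch 2 (series LC): Z₂ = j(X_L − X_C) = −j384 Ω
Parallel: Z = Z₁Z₂/(Z₁+Z₂), |Z| = 74.6 Ω, ∠Z = -11.2°

74.6 Ω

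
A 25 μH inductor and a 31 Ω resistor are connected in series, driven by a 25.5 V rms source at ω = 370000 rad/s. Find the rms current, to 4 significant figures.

X_L = ωL = 9.250 Ω
Z = 31.00 + j9.250 Ω
|Z| = √(31.00² + 9.250²) = 32.35 Ω
I = V/|Z| = 25.5/32.35 = 788.2 mA

788.2 mA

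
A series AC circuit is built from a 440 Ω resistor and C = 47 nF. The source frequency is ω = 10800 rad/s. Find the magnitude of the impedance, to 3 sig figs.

X_C = 1/(ωC) = 1970 Ω
Z = 440 − j1970 Ω
|Z| = √(440² + 1970²) = 2020 Ω

2020 Ω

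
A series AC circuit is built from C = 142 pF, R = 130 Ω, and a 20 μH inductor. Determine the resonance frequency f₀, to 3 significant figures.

ω₀ = 1/√(LC) = 1/√(2e-05 × 1.42e-10) = 1.876e+07 rad/s
f₀ = ω₀/(2π) = 2.99 MHz

2.99 MHz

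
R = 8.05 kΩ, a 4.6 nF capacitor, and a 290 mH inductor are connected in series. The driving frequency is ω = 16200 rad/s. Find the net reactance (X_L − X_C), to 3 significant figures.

-8720 Ω

X_L = ωL = 4700 Ω
X_C = 1/(ωC) = 13400 Ω
X = 4700 − 13400 = -8720 Ω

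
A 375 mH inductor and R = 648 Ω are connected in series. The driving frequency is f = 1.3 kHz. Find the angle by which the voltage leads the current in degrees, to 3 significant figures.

ω = 2πf = 8168 rad/s
X_L = ωL = 3060 Ω
Z = 648 + j3060 Ω
|Z| = √(648² + 3060²) = 3130 Ω
∠Z = arctan(3060/648) = 78.1°

78.1°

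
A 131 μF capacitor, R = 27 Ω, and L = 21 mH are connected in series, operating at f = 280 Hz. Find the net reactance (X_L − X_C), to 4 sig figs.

32.61 Ω

ω = 2πf = 1759 rad/s
X_L = ωL = 36.95 Ω
X_C = 1/(ωC) = 4.339 Ω
X = 36.95 − 4.339 = 32.61 Ω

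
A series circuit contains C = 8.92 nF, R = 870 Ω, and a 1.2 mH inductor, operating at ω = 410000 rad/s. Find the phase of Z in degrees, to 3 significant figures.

X_L = ωL = 492 Ω
X_C = 1/(ωC) = 273 Ω
Net reactance X = X_L − X_C = 219 Ω
Z = 870 + j219 Ω
|Z| = √(870² + 219²) = 897 Ω
∠Z = arctan(219/870) = 14.1°

14.1°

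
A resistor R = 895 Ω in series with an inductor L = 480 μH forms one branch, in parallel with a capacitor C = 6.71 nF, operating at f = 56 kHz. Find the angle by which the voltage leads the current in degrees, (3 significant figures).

ω = 2πf = 351900 rad/s
X_L = ωL = 169 Ω
X_C = 1/(ωC) = 424 Ω
Branch 1 (R+jX_L): Z₁ = 895 + j169 Ω, |Z₁| = 911 Ω
Branch 2 (−jX_C): Z₂ = −j424 Ω
Parallel: Z = Z₁Z₂/(Z₁+Z₂), |Z| = 415 Ω, ∠Z = -63.4°

-63.4°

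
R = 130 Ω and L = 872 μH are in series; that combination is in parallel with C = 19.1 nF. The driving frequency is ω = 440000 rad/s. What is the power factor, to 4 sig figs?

X_L = ωL = 383.7 Ω
X_C = 1/(ωC) = 119.0 Ω
Branch 1 (R+jX_L): Z₁ = 130.0 + j383.7 Ω, |Z₁| = 405.1 Ω
Branch 2 (−jX_C): Z₂ = −j119.0 Ω
Parallel: Z = Z₁Z₂/(Z₁+Z₂), |Z| = 163.5 Ω, ∠Z = -82.56°
cos φ = cos(-82.56°) = 0.1295

0.1295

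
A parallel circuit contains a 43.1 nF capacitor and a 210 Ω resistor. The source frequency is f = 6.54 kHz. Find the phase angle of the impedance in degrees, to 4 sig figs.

-20.40°

ω = 2πf = 41090 rad/s
X_C = 1/(ωC) = 564.6 Ω
Parallel: admittances add. Y = 1/R + jωC
Y = (0.004762 + j0.001771) S
|Y| = 0.005081 S → |Z| = 1/|Y| = 196.8 Ω, ∠Z = −∠Y = -20.40°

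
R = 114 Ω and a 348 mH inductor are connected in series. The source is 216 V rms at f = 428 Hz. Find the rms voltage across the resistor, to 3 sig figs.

26.1 V

ω = 2πf = 2689 rad/s
X_L = ωL = 936 Ω
Z = 114 + j936 Ω
|Z| = √(114² + 936²) = 943 Ω
I = V/|Z| = 229 mA
V_R = I·|Z_R| = 0.229 × 114 = 26.1 V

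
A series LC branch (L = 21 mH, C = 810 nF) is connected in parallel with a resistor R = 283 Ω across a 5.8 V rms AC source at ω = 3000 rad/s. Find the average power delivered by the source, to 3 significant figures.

X_L = ωL = 63.0 Ω
X_C = 1/(ωC) = 412 Ω
Branch 1: Z₁ = R = 283 Ω
Branch 2 (series LC): Z₂ = j(X_L − X_C) = −j349 Ω
Parallel: Z = Z₁Z₂/(Z₁+Z₂), |Z| = 220 Ω, ∠Z = -39.1°
I = V/|Z| = 26.4 mA
P = VI cos φ = 5.8 × 0.0264 × cos(-39.1°) = 119 mW

119 mW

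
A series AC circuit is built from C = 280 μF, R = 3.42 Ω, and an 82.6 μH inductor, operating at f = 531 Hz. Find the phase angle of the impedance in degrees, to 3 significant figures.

ω = 2πf = 3336 rad/s
X_L = ωL = 0.276 Ω
X_C = 1/(ωC) = 1.07 Ω
Net reactance X = X_L − X_C = -0.795 Ω
Z = 3.42 − j0.795 Ω
|Z| = √(3.42² + 0.795²) = 3.51 Ω
∠Z = arctan(-0.795/3.42) = -13.1°

-13.1°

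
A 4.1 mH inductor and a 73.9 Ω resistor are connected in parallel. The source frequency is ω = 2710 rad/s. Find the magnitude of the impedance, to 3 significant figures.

11.0 Ω

X_L = ωL = 11.1 Ω
Parallel: admittances add. Y = 1/R + 1/(jωL)
Y = (0.0135 − j0.0900) S
|Y| = 0.0910 S → |Z| = 1/|Y| = 11.0 Ω, ∠Z = −∠Y = 81.4°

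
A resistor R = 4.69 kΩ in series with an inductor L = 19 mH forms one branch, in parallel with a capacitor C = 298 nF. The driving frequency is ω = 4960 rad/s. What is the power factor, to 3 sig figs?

X_L = ωL = 94.2 Ω
X_C = 1/(ωC) = 677 Ω
Branch 1 (R+jX_L): Z₁ = 4690 + j94.2 Ω, |Z₁| = 4690 Ω
Branch 2 (−jX_C): Z₂ = −j677 Ω
Parallel: Z = Z₁Z₂/(Z₁+Z₂), |Z| = 672 Ω, ∠Z = -81.8°
cos φ = cos(-81.8°) = 0.143

0.143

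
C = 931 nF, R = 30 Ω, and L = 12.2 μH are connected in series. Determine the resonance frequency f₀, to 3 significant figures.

47.2 kHz

ω₀ = 1/√(LC) = 1/√(1.22e-05 × 9.31e-07) = 296700 rad/s
f₀ = ω₀/(2π) = 47.2 kHz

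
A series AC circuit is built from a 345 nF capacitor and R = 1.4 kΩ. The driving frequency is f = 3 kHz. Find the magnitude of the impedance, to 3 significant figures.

1410 Ω

ω = 2πf = 18850 rad/s
X_C = 1/(ωC) = 154 Ω
Z = 1400 − j154 Ω
|Z| = √(1400² + 154²) = 1410 Ω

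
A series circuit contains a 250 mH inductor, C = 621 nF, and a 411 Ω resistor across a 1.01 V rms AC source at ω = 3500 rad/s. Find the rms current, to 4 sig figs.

X_L = ωL = 875.0 Ω
X_C = 1/(ωC) = 460.1 Ω
Net reactance X = X_L − X_C = 414.9 Ω
Z = 411.0 + j414.9 Ω
|Z| = √(411.0² + 414.9²) = 584.0 Ω
I = V/|Z| = 1.01/584.0 = 1.729 mA

1.729 mA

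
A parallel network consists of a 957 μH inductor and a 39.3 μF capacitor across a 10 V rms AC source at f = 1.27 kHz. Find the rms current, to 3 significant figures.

1.83 A

ω = 2πf = 7980 rad/s
X_L = ωL = 7.64 Ω
X_C = 1/(ωC) = 3.19 Ω
Parallel: admittances add. Y = 1/(jωL) + jωC
Y = (0 + j0.183) S
|Y| = 0.183 S → |Z| = 1/|Y| = 5.47 Ω, ∠Z = −∠Y = -90.0°
I = V/|Z| = 10/5.47 = 1.83 A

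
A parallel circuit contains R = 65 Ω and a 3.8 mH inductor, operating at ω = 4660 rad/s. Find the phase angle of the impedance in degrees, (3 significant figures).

X_L = ωL = 17.7 Ω
Parallel: admittances add. Y = 1/R + 1/(jωL)
Y = (0.0154 − j0.0565) S
|Y| = 0.0585 S → |Z| = 1/|Y| = 17.1 Ω, ∠Z = −∠Y = 74.8°

74.8°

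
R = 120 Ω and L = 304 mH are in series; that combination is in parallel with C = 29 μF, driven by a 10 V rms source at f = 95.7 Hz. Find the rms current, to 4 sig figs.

ω = 2πf = 601.3 rad/s
X_L = ωL = 182.8 Ω
X_C = 1/(ωC) = 57.35 Ω
Branch 1 (R+jX_L): Z₁ = 120.0 + j182.8 Ω, |Z₁| = 218.7 Ω
Branch 2 (−jX_C): Z₂ = −j57.35 Ω
Parallel: Z = Z₁Z₂/(Z₁+Z₂), |Z| = 72.23 Ω, ∠Z = -79.56°
I = V/|Z| = 10/72.23 = 138.4 mA

138.4 mA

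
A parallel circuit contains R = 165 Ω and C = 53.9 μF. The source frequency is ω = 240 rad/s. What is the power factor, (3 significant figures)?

0.424

X_C = 1/(ωC) = 77.3 Ω
Parallel: admittances add. Y = 1/R + jωC
Y = (0.00606 + j0.0129) S
|Y| = 0.0143 S → |Z| = 1/|Y| = 70.0 Ω, ∠Z = −∠Y = -64.9°
cos φ = cos(-64.9°) = 0.424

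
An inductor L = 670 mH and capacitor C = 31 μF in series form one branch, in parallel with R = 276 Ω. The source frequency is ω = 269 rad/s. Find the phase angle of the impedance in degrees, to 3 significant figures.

77.7°

X_L = ωL = 180 Ω
X_C = 1/(ωC) = 120 Ω
Branch 1: Z₁ = R = 276 Ω
Branch 2 (series LC): Z₂ = j(X_L − X_C) = j60.3 Ω
Parallel: Z = Z₁Z₂/(Z₁+Z₂), |Z| = 58.9 Ω, ∠Z = 77.7°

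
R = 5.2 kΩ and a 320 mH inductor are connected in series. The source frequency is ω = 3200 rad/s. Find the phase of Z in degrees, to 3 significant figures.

X_L = ωL = 1020 Ω
Z = 5200 + j1020 Ω
|Z| = √(5200² + 1020²) = 5300 Ω
∠Z = arctan(1020/5200) = 11.1°

11.1°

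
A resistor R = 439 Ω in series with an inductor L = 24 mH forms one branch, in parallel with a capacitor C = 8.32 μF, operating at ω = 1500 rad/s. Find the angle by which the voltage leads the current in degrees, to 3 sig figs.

-79.6°

X_L = ωL = 36.0 Ω
X_C = 1/(ωC) = 80.1 Ω
Branch 1 (R+jX_L): Z₁ = 439 + j36.0 Ω, |Z₁| = 440 Ω
Branch 2 (−jX_C): Z₂ = −j80.1 Ω
Parallel: Z = Z₁Z₂/(Z₁+Z₂), |Z| = 80.0 Ω, ∠Z = -79.6°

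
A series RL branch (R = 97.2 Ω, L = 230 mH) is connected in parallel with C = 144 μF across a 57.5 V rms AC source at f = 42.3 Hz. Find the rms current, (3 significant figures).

1.98 A

ω = 2πf = 265.8 rad/s
X_L = ωL = 61.1 Ω
X_C = 1/(ωC) = 26.1 Ω
Branch 1 (R+jX_L): Z₁ = 97.2 + j61.1 Ω, |Z₁| = 115 Ω
Branch 2 (−jX_C): Z₂ = −j26.1 Ω
Parallel: Z = Z₁Z₂/(Z₁+Z₂), |Z| = 29.0 Ω, ∠Z = -77.6°
I = V/|Z| = 57.5/29.0 = 1.98 A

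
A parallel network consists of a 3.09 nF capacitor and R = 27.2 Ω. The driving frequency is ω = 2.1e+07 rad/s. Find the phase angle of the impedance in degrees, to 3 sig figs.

X_C = 1/(ωC) = 15.4 Ω
Parallel: admittances add. Y = 1/R + jωC
Y = (0.0368 + j0.0649) S
|Y| = 0.0746 S → |Z| = 1/|Y| = 13.4 Ω, ∠Z = −∠Y = -60.5°

-60.5°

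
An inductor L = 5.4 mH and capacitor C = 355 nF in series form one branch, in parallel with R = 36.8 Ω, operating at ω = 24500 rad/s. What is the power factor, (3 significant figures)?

0.426

X_L = ωL = 132 Ω
X_C = 1/(ωC) = 115 Ω
Branch 1: Z₁ = R = 36.8 Ω
Branch 2 (series LC): Z₂ = j(X_L − X_C) = j17.3 Ω
Parallel: Z = Z₁Z₂/(Z₁+Z₂), |Z| = 15.7 Ω, ∠Z = 64.8°
cos φ = cos(64.8°) = 0.426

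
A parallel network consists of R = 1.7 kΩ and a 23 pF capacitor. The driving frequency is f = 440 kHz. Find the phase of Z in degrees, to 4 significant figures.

-6.169°

ω = 2πf = 2.765e+06 rad/s
X_C = 1/(ωC) = 15730 Ω
Parallel: admittances add. Y = 1/R + jωC
Y = (0.0005882 + j6.359e-05) S
|Y| = 0.0005917 S → |Z| = 1/|Y| = 1690 Ω, ∠Z = −∠Y = -6.169°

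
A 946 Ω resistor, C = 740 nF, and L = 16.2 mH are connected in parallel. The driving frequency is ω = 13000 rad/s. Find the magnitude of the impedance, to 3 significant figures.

201 Ω

X_L = ωL = 211 Ω
X_C = 1/(ωC) = 104 Ω
Parallel: admittances add. Y = 1/R + 1/(jωL) + jωC
Y = (0.00106 + j0.00487) S
|Y| = 0.00499 S → |Z| = 1/|Y| = 201 Ω, ∠Z = −∠Y = -77.8°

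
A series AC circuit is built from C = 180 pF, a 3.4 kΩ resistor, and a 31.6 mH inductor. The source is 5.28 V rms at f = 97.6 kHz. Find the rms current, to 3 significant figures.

ω = 2πf = 613200 rad/s
X_L = ωL = 19400 Ω
X_C = 1/(ωC) = 9060 Ω
Net reactance X = X_L − X_C = 10300 Ω
Z = 3400 + j10300 Ω
|Z| = √(3400² + 10300²) = 10900 Ω
I = V/|Z| = 5.28/10900 = 486 μA

486 μA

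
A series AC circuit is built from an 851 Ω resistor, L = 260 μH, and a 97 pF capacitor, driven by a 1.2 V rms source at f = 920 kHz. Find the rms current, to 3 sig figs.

ω = 2πf = 5.781e+06 rad/s
X_L = ωL = 1500 Ω
X_C = 1/(ωC) = 1780 Ω
Net reactance X = X_L − X_C = -281 Ω
Z = 851 − j281 Ω
|Z| = √(851² + 281²) = 896 Ω
I = V/|Z| = 1.2/896 = 1.34 mA

1.34 mA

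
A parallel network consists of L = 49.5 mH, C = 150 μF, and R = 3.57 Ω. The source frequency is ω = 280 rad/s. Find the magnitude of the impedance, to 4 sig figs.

3.549 Ω

X_L = ωL = 13.86 Ω
X_C = 1/(ωC) = 23.81 Ω
Parallel: admittances add. Y = 1/R + 1/(jωL) + jωC
Y = (0.2801 − j0.03015) S
|Y| = 0.2817 S → |Z| = 1/|Y| = 3.549 Ω, ∠Z = −∠Y = 6.143°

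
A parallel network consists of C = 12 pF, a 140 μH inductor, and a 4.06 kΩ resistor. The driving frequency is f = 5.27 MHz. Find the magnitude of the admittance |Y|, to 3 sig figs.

ω = 2πf = 3.311e+07 rad/s
X_L = ωL = 4640 Ω
X_C = 1/(ωC) = 2520 Ω
Parallel: admittances add. Y = 1/R + 1/(jωL) + jωC
Y = (0.000246 + j0.000182) S
|Y| = 0.000306 S → |Z| = 1/|Y| = 3270 Ω, ∠Z = −∠Y = -36.4°

306 μS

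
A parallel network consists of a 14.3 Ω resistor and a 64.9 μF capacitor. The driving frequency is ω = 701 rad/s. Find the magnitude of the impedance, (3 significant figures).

X_C = 1/(ωC) = 22.0 Ω
Parallel: admittances add. Y = 1/R + jωC
Y = (0.0699 + j0.0455) S
|Y| = 0.0834 S → |Z| = 1/|Y| = 12.0 Ω, ∠Z = −∠Y = -33.0°

12.0 Ω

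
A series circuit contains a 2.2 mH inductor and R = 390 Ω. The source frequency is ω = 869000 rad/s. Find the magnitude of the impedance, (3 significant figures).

X_L = ωL = 1910 Ω
Z = 390 + j1910 Ω
|Z| = √(390² + 1910²) = 1950 Ω

1950 Ω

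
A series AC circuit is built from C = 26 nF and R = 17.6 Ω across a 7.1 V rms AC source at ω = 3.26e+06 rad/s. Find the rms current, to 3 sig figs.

X_C = 1/(ωC) = 11.8 Ω
Z = 17.6 − j11.8 Ω
|Z| = √(17.6² + 11.8²) = 21.2 Ω
I = V/|Z| = 7.1/21.2 = 335 mA

335 mA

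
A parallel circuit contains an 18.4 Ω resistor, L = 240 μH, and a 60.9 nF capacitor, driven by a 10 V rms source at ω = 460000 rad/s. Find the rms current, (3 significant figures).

X_L = ωL = 110 Ω
X_C = 1/(ωC) = 35.7 Ω
Parallel: admittances add. Y = 1/R + 1/(jωL) + jωC
Y = (0.0543 + j0.0190) S
|Y| = 0.0576 S → |Z| = 1/|Y| = 17.4 Ω, ∠Z = −∠Y = -19.2°
I = V/|Z| = 10/17.4 = 576 mA

576 mA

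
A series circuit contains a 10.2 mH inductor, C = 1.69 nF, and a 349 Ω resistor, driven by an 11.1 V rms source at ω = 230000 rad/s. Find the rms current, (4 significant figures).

X_L = ωL = 2346 Ω
X_C = 1/(ωC) = 2573 Ω
Net reactance X = X_L − X_C = -226.7 Ω
Z = 349.0 − j226.7 Ω
|Z| = √(349.0² + 226.7²) = 416.2 Ω
I = V/|Z| = 11.1/416.2 = 26.67 mA

26.67 mA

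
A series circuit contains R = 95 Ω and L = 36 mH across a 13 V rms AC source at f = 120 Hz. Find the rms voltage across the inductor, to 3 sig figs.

3.57 V

ω = 2πf = 754.0 rad/s
X_L = ωL = 27.1 Ω
Z = 95.0 + j27.1 Ω
|Z| = √(95.0² + 27.1²) = 98.8 Ω
I = V/|Z| = 132 mA
V_L = I·|Z_L| = 0.132 × 27.1 = 3.57 V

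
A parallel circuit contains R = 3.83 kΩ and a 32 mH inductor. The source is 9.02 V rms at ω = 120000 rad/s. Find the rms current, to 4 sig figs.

X_L = ωL = 3840 Ω
Parallel: admittances add. Y = 1/R + 1/(jωL)
Y = (0.0002611 − j0.0002604) S
|Y| = 0.0003688 S → |Z| = 1/|Y| = 2712 Ω, ∠Z = −∠Y = 44.93°
I = V/|Z| = 9.02/2712 = 3.326 mA

3.326 mA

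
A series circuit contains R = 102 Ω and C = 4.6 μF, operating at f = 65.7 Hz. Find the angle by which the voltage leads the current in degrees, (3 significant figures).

ω = 2πf = 412.8 rad/s
X_C = 1/(ωC) = 527 Ω
Z = 102 − j527 Ω
|Z| = √(102² + 527²) = 536 Ω
∠Z = arctan(-527/102) = -79.0°

-79.0°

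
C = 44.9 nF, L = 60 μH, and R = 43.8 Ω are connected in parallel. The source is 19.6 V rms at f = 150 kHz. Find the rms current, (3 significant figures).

658 mA

ω = 2πf = 942500 rad/s
X_L = ωL = 56.5 Ω
X_C = 1/(ωC) = 23.6 Ω
Parallel: admittances add. Y = 1/R + 1/(jωL) + jωC
Y = (0.0228 + j0.0246) S
|Y| = 0.0336 S → |Z| = 1/|Y| = 29.8 Ω, ∠Z = −∠Y = -47.2°
I = V/|Z| = 19.6/29.8 = 658 mA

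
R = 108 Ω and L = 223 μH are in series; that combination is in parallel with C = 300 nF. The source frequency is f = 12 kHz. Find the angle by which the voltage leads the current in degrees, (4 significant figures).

ω = 2πf = 75400 rad/s
X_L = ωL = 16.81 Ω
X_C = 1/(ωC) = 44.21 Ω
Branch 1 (R+jX_L): Z₁ = 108.0 + j16.81 Ω, |Z₁| = 109.3 Ω
Branch 2 (−jX_C): Z₂ = −j44.21 Ω
Parallel: Z = Z₁Z₂/(Z₁+Z₂), |Z| = 43.37 Ω, ∠Z = -66.92°

-66.92°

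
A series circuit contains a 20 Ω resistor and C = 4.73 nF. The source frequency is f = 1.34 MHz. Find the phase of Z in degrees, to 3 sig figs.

-51.5°

ω = 2πf = 8.419e+06 rad/s
X_C = 1/(ωC) = 25.1 Ω
Z = 20.0 − j25.1 Ω
|Z| = √(20.0² + 25.1²) = 32.1 Ω
∠Z = arctan(-25.1/20.0) = -51.5°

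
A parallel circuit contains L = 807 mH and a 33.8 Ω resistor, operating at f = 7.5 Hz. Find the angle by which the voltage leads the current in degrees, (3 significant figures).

41.6°

ω = 2πf = 47.12 rad/s
X_L = ωL = 38.0 Ω
Parallel: admittances add. Y = 1/R + 1/(jωL)
Y = (0.0296 − j0.0263) S
|Y| = 0.0396 S → |Z| = 1/|Y| = 25.3 Ω, ∠Z = −∠Y = 41.6°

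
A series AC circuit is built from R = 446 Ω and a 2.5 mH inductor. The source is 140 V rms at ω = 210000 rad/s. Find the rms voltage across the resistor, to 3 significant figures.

90.6 V

X_L = ωL = 525 Ω
Z = 446 + j525 Ω
|Z| = √(446² + 525²) = 689 Ω
I = V/|Z| = 203 mA
V_R = I·|Z_R| = 0.203 × 446 = 90.6 V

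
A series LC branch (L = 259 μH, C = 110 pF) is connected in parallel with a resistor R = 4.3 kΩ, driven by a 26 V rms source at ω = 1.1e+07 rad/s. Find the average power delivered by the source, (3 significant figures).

157 mW

X_L = ωL = 2850 Ω
X_C = 1/(ωC) = 826 Ω
Branch 1: Z₁ = R = 4300 Ω
Branch 2 (series LC): Z₂ = j(X_L − X_C) = j2020 Ω
Parallel: Z = Z₁Z₂/(Z₁+Z₂), |Z| = 1830 Ω, ∠Z = 64.8°
I = V/|Z| = 14.2 mA
P = VI cos φ = 26 × 0.0142 × cos(64.8°) = 157 mW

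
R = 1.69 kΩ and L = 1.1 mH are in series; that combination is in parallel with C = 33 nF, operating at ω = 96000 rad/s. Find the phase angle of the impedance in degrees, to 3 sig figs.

-79.3°

X_L = ωL = 106 Ω
X_C = 1/(ωC) = 316 Ω
Branch 1 (R+jX_L): Z₁ = 1690 + j106 Ω, |Z₁| = 1690 Ω
Branch 2 (−jX_C): Z₂ = −j316 Ω
Parallel: Z = Z₁Z₂/(Z₁+Z₂), |Z| = 314 Ω, ∠Z = -79.3°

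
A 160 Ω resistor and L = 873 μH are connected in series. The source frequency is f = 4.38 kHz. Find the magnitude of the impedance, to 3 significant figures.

162 Ω

ω = 2πf = 27520 rad/s
X_L = ωL = 24.0 Ω
Z = 160 + j24.0 Ω
|Z| = √(160² + 24.0²) = 162 Ω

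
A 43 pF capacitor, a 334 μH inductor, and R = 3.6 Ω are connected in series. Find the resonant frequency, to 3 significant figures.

ω₀ = 1/√(LC) = 1/√(0.000334 × 4.3e-11) = 8.344e+06 rad/s
f₀ = ω₀/(2π) = 1.33 MHz

1.33 MHz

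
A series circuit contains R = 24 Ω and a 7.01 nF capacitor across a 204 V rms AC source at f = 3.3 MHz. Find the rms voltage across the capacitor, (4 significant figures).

ω = 2πf = 2.073e+07 rad/s
X_C = 1/(ωC) = 6.880 Ω
Z = 24.00 − j6.880 Ω
|Z| = √(24.00² + 6.880²) = 24.97 Ω
I = V/|Z| = 8.171 A
V_C = I·|Z_C| = 8.171 × 6.880 = 56.22 V

56.22 V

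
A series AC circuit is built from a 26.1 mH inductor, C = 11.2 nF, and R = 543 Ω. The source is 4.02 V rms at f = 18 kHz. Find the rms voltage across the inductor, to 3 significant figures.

5.32 V

ω = 2πf = 113100 rad/s
X_L = ωL = 2950 Ω
X_C = 1/(ωC) = 789 Ω
Net reactance X = X_L − X_C = 2160 Ω
Z = 543 + j2160 Ω
|Z| = √(543² + 2160²) = 2230 Ω
I = V/|Z| = 1.80 mA
V_L = I·|Z_L| = 0.00180 × 2950 = 5.32 V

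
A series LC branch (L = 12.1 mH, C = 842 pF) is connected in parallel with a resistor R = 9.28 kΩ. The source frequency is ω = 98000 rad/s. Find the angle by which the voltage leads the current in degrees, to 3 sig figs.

-40.3°

X_L = ωL = 1190 Ω
X_C = 1/(ωC) = 12100 Ω
Branch 1: Z₁ = R = 9280 Ω
Branch 2 (series LC): Z₂ = j(X_L − X_C) = −j10900 Ω
Parallel: Z = Z₁Z₂/(Z₁+Z₂), |Z| = 7070 Ω, ∠Z = -40.3°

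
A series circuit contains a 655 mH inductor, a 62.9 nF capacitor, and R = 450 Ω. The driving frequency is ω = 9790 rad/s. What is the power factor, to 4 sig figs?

X_L = ωL = 6412 Ω
X_C = 1/(ωC) = 1624 Ω
Net reactance X = X_L − X_C = 4789 Ω
Z = 450.0 + j4789 Ω
|Z| = √(450.0² + 4789²) = 4810 Ω
∠Z = arctan(4789/450.0) = 84.63°
cos φ = cos(84.63°) = 0.09356

0.09356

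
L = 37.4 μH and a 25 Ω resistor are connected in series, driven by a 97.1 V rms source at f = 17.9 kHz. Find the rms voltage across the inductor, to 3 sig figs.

16.1 V

ω = 2πf = 112500 rad/s
X_L = ωL = 4.21 Ω
Z = 25.0 + j4.21 Ω
|Z| = √(25.0² + 4.21²) = 25.4 Ω
I = V/|Z| = 3.83 A
V_L = I·|Z_L| = 3.83 × 4.21 = 16.1 V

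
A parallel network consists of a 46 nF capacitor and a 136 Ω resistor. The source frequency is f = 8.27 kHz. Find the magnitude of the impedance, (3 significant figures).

ω = 2πf = 51960 rad/s
X_C = 1/(ωC) = 418 Ω
Parallel: admittances add. Y = 1/R + jωC
Y = (0.00735 + j0.00239) S
|Y| = 0.00773 S → |Z| = 1/|Y| = 129 Ω, ∠Z = −∠Y = -18.0°

129 Ω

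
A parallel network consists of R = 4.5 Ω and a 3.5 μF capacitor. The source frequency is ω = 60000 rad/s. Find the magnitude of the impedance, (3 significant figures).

X_C = 1/(ωC) = 4.76 Ω
Parallel: admittances add. Y = 1/R + jωC
Y = (0.222 + j0.210) S
|Y| = 0.306 S → |Z| = 1/|Y| = 3.27 Ω, ∠Z = −∠Y = -43.4°

3.27 Ω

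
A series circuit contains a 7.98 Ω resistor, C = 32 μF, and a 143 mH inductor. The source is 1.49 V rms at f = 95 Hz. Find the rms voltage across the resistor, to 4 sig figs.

0.3502 V

ω = 2πf = 596.9 rad/s
X_L = ωL = 85.36 Ω
X_C = 1/(ωC) = 52.35 Ω
Net reactance X = X_L − X_C = 33.00 Ω
Z = 7.980 + j33.00 Ω
|Z| = √(7.980² + 33.00²) = 33.95 Ω
I = V/|Z| = 43.88 mA
V_R = I·|Z_R| = 0.04388 × 7.980 = 0.3502 V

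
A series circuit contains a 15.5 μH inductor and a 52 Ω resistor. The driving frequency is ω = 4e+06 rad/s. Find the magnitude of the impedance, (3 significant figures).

X_L = ωL = 62.0 Ω
Z = 52.0 + j62.0 Ω
|Z| = √(52.0² + 62.0²) = 80.9 Ω

80.9 Ω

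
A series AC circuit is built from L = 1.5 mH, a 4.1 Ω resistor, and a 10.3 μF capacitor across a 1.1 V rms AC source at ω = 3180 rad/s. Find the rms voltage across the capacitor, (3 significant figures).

1.29 V

X_L = ωL = 4.77 Ω
X_C = 1/(ωC) = 30.5 Ω
Net reactance X = X_L − X_C = -25.8 Ω
Z = 4.10 − j25.8 Ω
|Z| = √(4.10² + 25.8²) = 26.1 Ω
I = V/|Z| = 42.2 mA
V_C = I·|Z_C| = 0.0422 × 30.5 = 1.29 V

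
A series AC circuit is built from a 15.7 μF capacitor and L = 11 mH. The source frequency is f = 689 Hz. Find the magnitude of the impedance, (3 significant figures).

ω = 2πf = 4329 rad/s
X_L = ωL = 47.6 Ω
X_C = 1/(ωC) = 14.7 Ω
Net reactance X = X_L − X_C = 32.9 Ω
Z = j32.9 Ω
|Z| = √(0² + 32.9²) = 32.9 Ω

32.9 Ω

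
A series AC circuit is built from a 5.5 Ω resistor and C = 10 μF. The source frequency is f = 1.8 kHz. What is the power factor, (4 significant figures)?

ω = 2πf = 11310 rad/s
X_C = 1/(ωC) = 8.842 Ω
Z = 5.500 − j8.842 Ω
|Z| = √(5.500² + 8.842²) = 10.41 Ω
∠Z = arctan(-8.842/5.500) = -58.12°
cos φ = cos(-58.12°) = 0.5282

0.5282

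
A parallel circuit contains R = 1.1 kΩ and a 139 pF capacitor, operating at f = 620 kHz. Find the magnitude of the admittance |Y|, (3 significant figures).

ω = 2πf = 3.896e+06 rad/s
X_C = 1/(ωC) = 1850 Ω
Parallel: admittances add. Y = 1/R + jωC
Y = (0.000909 + j0.000541) S
|Y| = 0.00106 S → |Z| = 1/|Y| = 945 Ω, ∠Z = −∠Y = -30.8°

1.06 mS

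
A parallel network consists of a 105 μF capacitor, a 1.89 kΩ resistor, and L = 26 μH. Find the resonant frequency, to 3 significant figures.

ω₀ = 1/√(LC) = 1/√(2.6e-05 × 0.000105) = 19140 rad/s
f₀ = ω₀/(2π) = 3.05 kHz

3.05 kHz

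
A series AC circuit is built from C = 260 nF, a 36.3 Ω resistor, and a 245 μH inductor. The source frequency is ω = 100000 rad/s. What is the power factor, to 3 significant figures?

0.933

X_L = ωL = 24.5 Ω
X_C = 1/(ωC) = 38.5 Ω
Net reactance X = X_L − X_C = -14.0 Ω
Z = 36.3 − j14.0 Ω
|Z| = √(36.3² + 14.0²) = 38.9 Ω
∠Z = arctan(-14.0/36.3) = -21.0°
cos φ = cos(-21.0°) = 0.933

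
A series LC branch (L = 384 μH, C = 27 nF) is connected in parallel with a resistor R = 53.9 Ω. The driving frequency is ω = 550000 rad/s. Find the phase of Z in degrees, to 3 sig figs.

20.5°

X_L = ωL = 211 Ω
X_C = 1/(ωC) = 67.3 Ω
Branch 1: Z₁ = R = 53.9 Ω
Branch 2 (series LC): Z₂ = j(X_L − X_C) = j144 Ω
Parallel: Z = Z₁Z₂/(Z₁+Z₂), |Z| = 50.5 Ω, ∠Z = 20.5°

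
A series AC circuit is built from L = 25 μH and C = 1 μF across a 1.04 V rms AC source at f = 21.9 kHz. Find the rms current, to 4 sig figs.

271.7 mA

ω = 2πf = 137600 rad/s
X_L = ωL = 3.440 Ω
X_C = 1/(ωC) = 7.267 Ω
Net reactance X = X_L − X_C = -3.827 Ω
Z = − j3.827 Ω
|Z| = √(0² + 3.827²) = 3.827 Ω
I = V/|Z| = 1.04/3.827 = 271.7 mA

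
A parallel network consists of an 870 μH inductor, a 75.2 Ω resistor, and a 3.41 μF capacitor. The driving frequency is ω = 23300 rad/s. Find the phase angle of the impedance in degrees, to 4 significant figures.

X_L = ωL = 20.27 Ω
X_C = 1/(ωC) = 12.59 Ω
Parallel: admittances add. Y = 1/R + 1/(jωL) + jωC
Y = (0.01330 + j0.03012) S
|Y| = 0.03293 S → |Z| = 1/|Y| = 30.37 Ω, ∠Z = −∠Y = -66.18°

-66.18°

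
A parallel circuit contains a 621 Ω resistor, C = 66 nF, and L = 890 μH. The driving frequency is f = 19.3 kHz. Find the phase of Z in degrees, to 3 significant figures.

ω = 2πf = 121300 rad/s
X_L = ωL = 108 Ω
X_C = 1/(ωC) = 125 Ω
Parallel: admittances add. Y = 1/R + 1/(jωL) + jωC
Y = (0.00161 − j0.00126) S
|Y| = 0.00205 S → |Z| = 1/|Y| = 489 Ω, ∠Z = −∠Y = 38.1°

38.1°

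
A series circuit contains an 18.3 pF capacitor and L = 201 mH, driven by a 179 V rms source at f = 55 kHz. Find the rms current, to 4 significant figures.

2.019 mA

ω = 2πf = 345600 rad/s
X_L = ωL = 69460 Ω
X_C = 1/(ωC) = 158100 Ω
Net reactance X = X_L − X_C = -88670 Ω
Z = − j88670 Ω
|Z| = √(0² + 88670²) = 88670 Ω
I = V/|Z| = 179/88670 = 2.019 mA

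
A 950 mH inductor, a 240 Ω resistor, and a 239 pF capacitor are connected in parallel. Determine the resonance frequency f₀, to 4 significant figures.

10.56 kHz

ω₀ = 1/√(LC) = 1/√(0.95 × 2.39e-10) = 66370 rad/s
f₀ = ω₀/(2π) = 10.56 kHz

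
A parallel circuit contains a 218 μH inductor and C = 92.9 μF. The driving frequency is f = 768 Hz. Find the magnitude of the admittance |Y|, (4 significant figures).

ω = 2πf = 4825 rad/s
X_L = ωL = 1.052 Ω
X_C = 1/(ωC) = 2.231 Ω
Parallel: admittances add. Y = 1/(jωL) + jωC
Y = (0 − j0.5023) S
|Y| = 0.5023 S → |Z| = 1/|Y| = 1.991 Ω, ∠Z = −∠Y = 90.00°

502.3 mS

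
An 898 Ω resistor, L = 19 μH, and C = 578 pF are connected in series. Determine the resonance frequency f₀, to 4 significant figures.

1.519 MHz

ω₀ = 1/√(LC) = 1/√(1.9e-05 × 5.78e-10) = 9.542e+06 rad/s
f₀ = ω₀/(2π) = 1.519 MHz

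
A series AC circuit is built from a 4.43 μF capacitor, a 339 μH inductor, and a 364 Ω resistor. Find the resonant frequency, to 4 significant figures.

4.107 kHz

ω₀ = 1/√(LC) = 1/√(0.000339 × 4.43e-06) = 25800 rad/s
f₀ = ω₀/(2π) = 4.107 kHz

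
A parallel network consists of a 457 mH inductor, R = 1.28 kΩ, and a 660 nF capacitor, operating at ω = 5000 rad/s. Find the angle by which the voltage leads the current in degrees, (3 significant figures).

X_L = ωL = 2280 Ω
X_C = 1/(ωC) = 303 Ω
Parallel: admittances add. Y = 1/R + 1/(jωL) + jωC
Y = (0.000781 + j0.00286) S
|Y| = 0.00297 S → |Z| = 1/|Y| = 337 Ω, ∠Z = −∠Y = -74.7°

-74.7°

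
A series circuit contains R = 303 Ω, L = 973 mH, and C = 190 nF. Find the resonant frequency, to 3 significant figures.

ω₀ = 1/√(LC) = 1/√(0.973 × 1.9e-07) = 2326 rad/s
f₀ = ω₀/(2π) = 370 Hz

370 Hz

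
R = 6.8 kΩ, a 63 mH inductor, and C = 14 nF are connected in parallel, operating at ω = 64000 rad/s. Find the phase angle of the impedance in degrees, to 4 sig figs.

X_L = ωL = 4032 Ω
X_C = 1/(ωC) = 1116 Ω
Parallel: admittances add. Y = 1/R + 1/(jωL) + jωC
Y = (0.0001471 + j0.0006480) S
|Y| = 0.0006645 S → |Z| = 1/|Y| = 1505 Ω, ∠Z = −∠Y = -77.21°

-77.21°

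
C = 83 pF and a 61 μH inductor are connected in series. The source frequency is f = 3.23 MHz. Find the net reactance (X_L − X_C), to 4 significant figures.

ω = 2πf = 2.029e+07 rad/s
X_L = ωL = 1238 Ω
X_C = 1/(ωC) = 593.7 Ω
X = 1238 − 593.7 = 644.3 Ω

644.3 Ω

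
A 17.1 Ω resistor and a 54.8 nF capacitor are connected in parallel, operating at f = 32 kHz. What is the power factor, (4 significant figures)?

0.9827

ω = 2πf = 201100 rad/s
X_C = 1/(ωC) = 90.76 Ω
Parallel: admittances add. Y = 1/R + jωC
Y = (0.05848 + j0.01102) S
|Y| = 0.05951 S → |Z| = 1/|Y| = 16.80 Ω, ∠Z = −∠Y = -10.67°
cos φ = cos(-10.67°) = 0.9827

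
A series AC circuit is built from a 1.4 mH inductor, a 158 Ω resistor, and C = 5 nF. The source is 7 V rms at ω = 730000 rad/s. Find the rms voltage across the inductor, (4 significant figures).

9.357 V

X_L = ωL = 1022 Ω
X_C = 1/(ωC) = 274.0 Ω
Net reactance X = X_L − X_C = 748.0 Ω
Z = 158.0 + j748.0 Ω
|Z| = √(158.0² + 748.0²) = 764.5 Ω
I = V/|Z| = 9.156 mA
V_L = I·|Z_L| = 0.009156 × 1022 = 9.357 V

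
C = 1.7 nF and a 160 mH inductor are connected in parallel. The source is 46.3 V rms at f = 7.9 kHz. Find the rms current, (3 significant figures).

ω = 2πf = 49640 rad/s
X_L = ωL = 7940 Ω
X_C = 1/(ωC) = 11900 Ω
Parallel: admittances add. Y = 1/(jωL) + jωC
Y = (0 − j4.15e-05) S
|Y| = 4.15e-05 S → |Z| = 1/|Y| = 24100 Ω, ∠Z = −∠Y = 90.0°
I = V/|Z| = 46.3/24100 = 1.92 mA

1.92 mA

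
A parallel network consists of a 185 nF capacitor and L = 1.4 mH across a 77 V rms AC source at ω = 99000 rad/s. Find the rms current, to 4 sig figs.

854.7 mA

X_L = ωL = 138.6 Ω
X_C = 1/(ωC) = 54.60 Ω
Parallel: admittances add. Y = 1/(jωL) + jωC
Y = (0 + j0.01110) S
|Y| = 0.01110 S → |Z| = 1/|Y| = 90.09 Ω, ∠Z = −∠Y = -90.00°
I = V/|Z| = 77/90.09 = 854.7 mA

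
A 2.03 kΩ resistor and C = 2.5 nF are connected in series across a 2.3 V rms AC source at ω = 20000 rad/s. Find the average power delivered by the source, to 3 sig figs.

26.6 μW

X_C = 1/(ωC) = 20000 Ω
Z = 2030 − j20000 Ω
|Z| = √(2030² + 20000²) = 20100 Ω
∠Z = arctan(-20000/2030) = -84.2°
I = V/|Z| = 114 μA
P = VI cos φ = 2.3 × 0.000114 × cos(-84.2°) = 26.6 μW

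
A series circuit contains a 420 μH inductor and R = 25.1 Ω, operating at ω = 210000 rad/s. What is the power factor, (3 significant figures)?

0.274

X_L = ωL = 88.2 Ω
Z = 25.1 + j88.2 Ω
|Z| = √(25.1² + 88.2²) = 91.7 Ω
∠Z = arctan(88.2/25.1) = 74.1°
cos φ = cos(74.1°) = 0.274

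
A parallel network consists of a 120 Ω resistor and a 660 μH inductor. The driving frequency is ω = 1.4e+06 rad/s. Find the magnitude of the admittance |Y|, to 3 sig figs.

8.40 mS

X_L = ωL = 924 Ω
Parallel: admittances add. Y = 1/R + 1/(jωL)
Y = (0.00833 − j0.00108) S
|Y| = 0.00840 S → |Z| = 1/|Y| = 119 Ω, ∠Z = −∠Y = 7.40°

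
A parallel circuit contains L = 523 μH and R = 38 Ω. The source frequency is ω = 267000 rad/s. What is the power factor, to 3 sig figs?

0.965

X_L = ωL = 140 Ω
Parallel: admittances add. Y = 1/R + 1/(jωL)
Y = (0.0263 − j0.00716) S
|Y| = 0.0273 S → |Z| = 1/|Y| = 36.7 Ω, ∠Z = −∠Y = 15.2°
cos φ = cos(15.2°) = 0.965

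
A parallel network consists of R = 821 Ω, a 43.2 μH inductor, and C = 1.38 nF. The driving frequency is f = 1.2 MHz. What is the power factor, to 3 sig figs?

ω = 2πf = 7.54e+06 rad/s
X_L = ωL = 326 Ω
X_C = 1/(ωC) = 96.1 Ω
Parallel: admittances add. Y = 1/R + 1/(jωL) + jωC
Y = (0.00122 + j0.00733) S
|Y| = 0.00744 S → |Z| = 1/|Y| = 134 Ω, ∠Z = −∠Y = -80.6°
cos φ = cos(-80.6°) = 0.164

0.164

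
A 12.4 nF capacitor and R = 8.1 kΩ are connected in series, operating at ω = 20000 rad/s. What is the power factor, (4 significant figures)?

0.8952

X_C = 1/(ωC) = 4032 Ω
Z = 8100 − j4032 Ω
|Z| = √(8100² + 4032²) = 9048 Ω
∠Z = arctan(-4032/8100) = -26.46°
cos φ = cos(-26.46°) = 0.8952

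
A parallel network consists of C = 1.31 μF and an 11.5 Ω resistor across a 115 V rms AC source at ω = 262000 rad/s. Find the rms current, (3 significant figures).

X_C = 1/(ωC) = 2.91 Ω
Parallel: admittances add. Y = 1/R + jωC
Y = (0.0870 + j0.343) S
|Y| = 0.354 S → |Z| = 1/|Y| = 2.82 Ω, ∠Z = −∠Y = -75.8°
I = V/|Z| = 115/2.82 = 40.7 A

40.7 A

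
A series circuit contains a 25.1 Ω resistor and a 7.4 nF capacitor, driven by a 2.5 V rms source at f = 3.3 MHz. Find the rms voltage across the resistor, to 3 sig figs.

ω = 2πf = 2.073e+07 rad/s
X_C = 1/(ωC) = 6.52 Ω
Z = 25.1 − j6.52 Ω
|Z| = √(25.1² + 6.52²) = 25.9 Ω
I = V/|Z| = 96.4 mA
V_R = I·|Z_R| = 0.0964 × 25.1 = 2.42 V

2.42 V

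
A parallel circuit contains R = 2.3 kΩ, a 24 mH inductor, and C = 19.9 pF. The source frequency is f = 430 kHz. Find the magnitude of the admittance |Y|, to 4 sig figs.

436.5 μS

ω = 2πf = 2.702e+06 rad/s
X_L = ωL = 64840 Ω
X_C = 1/(ωC) = 18600 Ω
Parallel: admittances add. Y = 1/R + 1/(jωL) + jωC
Y = (0.0004348 + j3.834e-05) S
|Y| = 0.0004365 S → |Z| = 1/|Y| = 2291 Ω, ∠Z = −∠Y = -5.040°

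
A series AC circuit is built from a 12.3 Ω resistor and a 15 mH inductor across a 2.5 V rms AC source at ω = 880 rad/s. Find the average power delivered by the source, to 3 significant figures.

X_L = ωL = 13.2 Ω
Z = 12.3 + j13.2 Ω
|Z| = √(12.3² + 13.2²) = 18.0 Ω
∠Z = arctan(13.2/12.3) = 47.0°
I = V/|Z| = 139 mA
P = VI cos φ = 2.5 × 0.139 × cos(47.0°) = 236 mW

236 mW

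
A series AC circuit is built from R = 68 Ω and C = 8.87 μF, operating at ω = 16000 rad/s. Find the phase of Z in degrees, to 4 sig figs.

-5.916°

X_C = 1/(ωC) = 7.046 Ω
Z = 68.00 − j7.046 Ω
|Z| = √(68.00² + 7.046²) = 68.36 Ω
∠Z = arctan(-7.046/68.00) = -5.916°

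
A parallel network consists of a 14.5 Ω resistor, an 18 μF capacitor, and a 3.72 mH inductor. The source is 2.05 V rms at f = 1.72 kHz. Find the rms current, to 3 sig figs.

375 mA

ω = 2πf = 10810 rad/s
X_L = ωL = 40.2 Ω
X_C = 1/(ωC) = 5.14 Ω
Parallel: admittances add. Y = 1/R + 1/(jωL) + jωC
Y = (0.0690 + j0.170) S
|Y| = 0.183 S → |Z| = 1/|Y| = 5.46 Ω, ∠Z = −∠Y = -67.9°
I = V/|Z| = 2.05/5.46 = 375 mA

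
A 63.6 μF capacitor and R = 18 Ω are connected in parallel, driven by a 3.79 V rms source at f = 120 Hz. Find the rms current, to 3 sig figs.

278 mA

ω = 2πf = 754.0 rad/s
X_C = 1/(ωC) = 20.9 Ω
Parallel: admittances add. Y = 1/R + jωC
Y = (0.0556 + j0.0480) S
|Y| = 0.0734 S → |Z| = 1/|Y| = 13.6 Ω, ∠Z = −∠Y = -40.8°
I = V/|Z| = 3.79/13.6 = 278 mA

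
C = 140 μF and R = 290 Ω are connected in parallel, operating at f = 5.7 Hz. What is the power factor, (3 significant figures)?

ω = 2πf = 35.81 rad/s
X_C = 1/(ωC) = 199 Ω
Parallel: admittances add. Y = 1/R + jωC
Y = (0.00345 + j0.00501) S
|Y| = 0.00609 S → |Z| = 1/|Y| = 164 Ω, ∠Z = −∠Y = -55.5°
cos φ = cos(-55.5°) = 0.567

0.567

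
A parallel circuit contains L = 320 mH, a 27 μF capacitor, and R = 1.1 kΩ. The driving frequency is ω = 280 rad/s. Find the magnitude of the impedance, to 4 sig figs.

269.3 Ω

X_L = ωL = 89.60 Ω
X_C = 1/(ωC) = 132.3 Ω
Parallel: admittances add. Y = 1/R + 1/(jωL) + jωC
Y = (0.0009091 − j0.003601) S
|Y| = 0.003714 S → |Z| = 1/|Y| = 269.3 Ω, ∠Z = −∠Y = 75.83°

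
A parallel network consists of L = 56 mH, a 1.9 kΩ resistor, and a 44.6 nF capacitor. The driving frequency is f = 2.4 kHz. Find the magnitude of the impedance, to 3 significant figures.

ω = 2πf = 15080 rad/s
X_L = ωL = 844 Ω
X_C = 1/(ωC) = 1490 Ω
Parallel: admittances add. Y = 1/R + 1/(jωL) + jωC
Y = (0.000526 − j0.000512) S
|Y| = 0.000734 S → |Z| = 1/|Y| = 1360 Ω, ∠Z = −∠Y = 44.2°

1360 Ω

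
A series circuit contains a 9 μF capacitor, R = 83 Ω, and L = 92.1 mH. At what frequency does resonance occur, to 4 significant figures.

ω₀ = 1/√(LC) = 1/√(0.0921 × 9e-06) = 1098 rad/s
f₀ = ω₀/(2π) = 174.8 Hz

174.8 Hz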